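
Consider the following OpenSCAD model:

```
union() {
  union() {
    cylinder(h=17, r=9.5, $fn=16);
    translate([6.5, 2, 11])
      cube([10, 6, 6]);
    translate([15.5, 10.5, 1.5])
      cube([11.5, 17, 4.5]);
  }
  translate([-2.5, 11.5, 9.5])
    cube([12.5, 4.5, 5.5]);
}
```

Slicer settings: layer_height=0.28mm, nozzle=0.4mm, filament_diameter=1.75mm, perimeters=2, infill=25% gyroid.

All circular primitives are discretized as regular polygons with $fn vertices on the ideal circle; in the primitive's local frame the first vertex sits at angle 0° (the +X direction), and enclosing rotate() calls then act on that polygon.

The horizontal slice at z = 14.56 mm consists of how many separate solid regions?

At z = 14.56 mm: the r=9.5 cylinder gives a regular 16-gon of circumradius 9.5 (constant along its height); the cube at (6.5, 2) is present — its section is the full 10×6 rectangle; the cube at (15.5, 10.5) is absent (z outside [1.5, 6]); Merging all regions: the regions partially overlap (shared area 7.85 mm²), so overlapping operands fuse into one piece — 1 connected region; the 12.5×4.5 cube at (-2.5, 11.5) contributes its full rectangle; Merging all regions: the 2 present regions are separate (no shared area or edge), so areas and boundary lengths simply add and each stays a separate island — 2 connected regions. The result has 2 disconnected regions.

2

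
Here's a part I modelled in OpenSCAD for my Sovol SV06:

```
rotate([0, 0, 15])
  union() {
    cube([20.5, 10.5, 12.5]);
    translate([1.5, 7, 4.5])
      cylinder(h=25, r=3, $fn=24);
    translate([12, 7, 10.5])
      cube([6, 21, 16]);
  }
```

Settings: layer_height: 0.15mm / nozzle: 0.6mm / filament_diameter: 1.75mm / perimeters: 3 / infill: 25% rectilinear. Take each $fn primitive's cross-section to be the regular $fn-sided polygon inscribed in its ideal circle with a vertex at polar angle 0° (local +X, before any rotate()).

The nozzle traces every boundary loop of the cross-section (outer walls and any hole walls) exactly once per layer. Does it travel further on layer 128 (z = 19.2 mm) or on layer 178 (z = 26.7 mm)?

layer 128 (z = 19.2 mm)

Layer 128 (z = 19.2): the cube is absent (z outside [0, 12.5]); the cylinder at (1.5, 7): section is a regular 24-gon, circumradius r=3 (perimeter = 2·24·3.000·sin(180°/24) = 18.80 mm); the cube at (12, 7) is present — its section is the full 6×21 rectangle (perimeter 54.00 mm); Taking the union: the 2 present regions are separate (no shared area or edge), so areas and boundary lengths simply add and each stays a separate island — boundary = 72.80 mm; (whole slice rotated 15° about Z — lengths, areas and connectivity unchanged). So its perimeter = 72.80 mm. Layer 178 (z = 26.7): the cube is not intersected at this z (z outside [0, 12.5]); the r=3 cylinder at (1.5, 7) contributes a regular 24-gon of circumradius 3 (perimeter = 2·24·3.000·sin(180°/24) = 18.80 mm); the cube at (12, 7) does not reach this height (z outside [10.5, 26.5]); Taking the union: only the r=3 cylinder at (1.5, 7) is present, so the union is just that shape — boundary = 18.80 mm; (rotated 15° about Z; rotation is an isometry so areas/perimeters/island counts are preserved). So its perimeter = 18.80 mm. Layer 128 is larger (72.80 vs 18.80 mm).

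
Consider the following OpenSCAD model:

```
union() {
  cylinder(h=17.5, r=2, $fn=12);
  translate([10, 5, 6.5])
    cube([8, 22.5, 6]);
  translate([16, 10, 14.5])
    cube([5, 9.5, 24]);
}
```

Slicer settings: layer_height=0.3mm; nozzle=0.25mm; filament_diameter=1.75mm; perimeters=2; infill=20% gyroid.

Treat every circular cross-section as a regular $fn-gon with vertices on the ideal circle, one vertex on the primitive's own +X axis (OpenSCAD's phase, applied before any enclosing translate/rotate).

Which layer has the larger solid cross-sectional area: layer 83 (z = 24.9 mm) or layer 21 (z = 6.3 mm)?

Layer 83 (z = 24.9): the cylinder does not reach this height (z outside [0, 17.5]); the cube at (10, 5) is absent (z outside [6.5, 12.5]); the 5×9.5 cube at (16, 10) contributes its full rectangle (area 47.50 mm²); Combining (union): only the 5×9.5 cube at (16, 10) is present, so the union is just that shape — area = 47.50 mm². So its area = 47.50 mm². Layer 21 (z = 6.3): the cylinder: section is a regular 12-gon, circumradius r=2 (area = (12/2)·2.000²·sin(360°/12) = 12.00 mm²); the cube at (10, 5) is not intersected at this z (z outside [6.5, 12.5]); the cube at (16, 10) is not intersected at this z (z outside [14.5, 38.5]); Combining (union): only the r=2 cylinder is present, so the union is just that shape — area = 12.00 mm². So its area = 12.00 mm². Layer 83 is larger (47.50 vs 12.00 mm²).

layer 83 (z = 24.9 mm)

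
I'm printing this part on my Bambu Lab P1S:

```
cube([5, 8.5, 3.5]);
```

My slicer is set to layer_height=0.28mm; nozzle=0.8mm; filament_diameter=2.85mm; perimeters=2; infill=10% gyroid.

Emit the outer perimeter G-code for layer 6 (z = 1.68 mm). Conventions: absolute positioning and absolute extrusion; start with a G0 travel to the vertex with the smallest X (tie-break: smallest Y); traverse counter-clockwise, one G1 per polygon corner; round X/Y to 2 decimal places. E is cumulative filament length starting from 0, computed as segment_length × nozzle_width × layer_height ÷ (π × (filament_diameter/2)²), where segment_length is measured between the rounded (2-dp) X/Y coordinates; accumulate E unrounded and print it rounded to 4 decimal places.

At z = 1.68 mm: the cube is present — its section is the full 5×8.5 rectangle. The outline is a single polygon with 4 vertices. Extrusion per mm of travel: 0.8 × 0.28 / (π × 1.425²) = 0.035113. Accumulating E over each segment gives final E = 0.9481.

G0 X0.00 Y0.00 Z1.68
G1 X5.00 Y0.00 E0.1756
G1 X5.00 Y8.50 E0.4740
G1 X0.00 Y8.50 E0.6496
G1 X0.00 Y0.00 E0.9481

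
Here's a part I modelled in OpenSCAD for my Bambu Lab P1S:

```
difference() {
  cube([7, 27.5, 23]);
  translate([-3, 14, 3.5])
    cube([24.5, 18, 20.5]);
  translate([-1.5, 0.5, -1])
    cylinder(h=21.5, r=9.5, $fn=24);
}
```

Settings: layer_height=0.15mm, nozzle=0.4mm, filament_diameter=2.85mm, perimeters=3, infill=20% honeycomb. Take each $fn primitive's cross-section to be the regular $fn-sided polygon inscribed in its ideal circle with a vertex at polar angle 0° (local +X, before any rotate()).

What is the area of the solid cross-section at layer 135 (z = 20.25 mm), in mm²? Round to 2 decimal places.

41.14 mm²

At z = 20.25 mm: the cube is present — its section is the full 7×27.5 rectangle (area 192.50 mm²); the 24.5×18 cube at (-3, 14) contributes its full rectangle (area 441.00 mm²); the r=9.5 cylinder at (-1.5, 0.5) gives a regular 24-gon of circumradius 9.5 (constant along its height) (area = (24/2)·9.500²·sin(360°/24) = 280.30 mm²); Taking the first minus the rest: starting from the 7×27.5 cube (192.50 mm²), the 24.5×18 cube at (-3, 14) partially overlaps it — only the 94.50 mm² overlap (of its 441.00 mm²) is removed, clipping the outline; the r=9.5 cylinder at (-1.5, 0.5) partially overlaps it — only the 56.86 mm² overlap (of its 280.30 mm²) is removed, clipping the outline — area = 41.14 mm². Overall, the cross-section is a single solid region. Net area = 41.14 mm².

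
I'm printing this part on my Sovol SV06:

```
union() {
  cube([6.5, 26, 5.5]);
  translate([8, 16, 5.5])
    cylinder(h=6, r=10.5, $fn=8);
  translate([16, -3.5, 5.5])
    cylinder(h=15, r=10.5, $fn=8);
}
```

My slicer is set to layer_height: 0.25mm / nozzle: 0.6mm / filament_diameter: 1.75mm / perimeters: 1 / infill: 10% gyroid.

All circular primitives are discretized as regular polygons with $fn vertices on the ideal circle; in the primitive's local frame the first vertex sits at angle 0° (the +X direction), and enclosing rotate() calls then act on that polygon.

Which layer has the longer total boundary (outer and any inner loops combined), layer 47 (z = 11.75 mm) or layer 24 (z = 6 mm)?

layer 24 (z = 6 mm)

Layer 47 (z = 11.75): the cube does not reach this height (z outside [0, 5.5]); the cylinder at (8, 16) is not intersected at this z (z outside [5.5, 11.5]); the cylinder at (16, -3.5): section is a regular 8-gon, circumradius r=10.5 (perimeter = 2·8·10.500·sin(180°/8) = 64.29 mm); Merging all regions: only the r=10.5 cylinder at (16, -3.5) is present, so the union is just that shape — boundary = 64.29 mm. So its perimeter = 64.29 mm. Layer 24 (z = 6): the cube does not reach this height (z outside [0, 5.5]); the r=10.5 cylinder at (8, 16) gives a regular 8-gon of circumradius 10.5 (constant along its height) (perimeter = 2·8·10.500·sin(180°/8) = 64.29 mm); the cylinder at (16, -3.5): section is a regular 8-gon, circumradius r=10.5 (perimeter = 2·8·10.500·sin(180°/8) = 64.29 mm); Merging all regions: the 2 present regions are separate (no shared area or edge), so areas and boundary lengths simply add and each stays a separate island — boundary = 128.58 mm. So its perimeter = 128.58 mm. Layer 24 is larger (128.58 vs 64.29 mm).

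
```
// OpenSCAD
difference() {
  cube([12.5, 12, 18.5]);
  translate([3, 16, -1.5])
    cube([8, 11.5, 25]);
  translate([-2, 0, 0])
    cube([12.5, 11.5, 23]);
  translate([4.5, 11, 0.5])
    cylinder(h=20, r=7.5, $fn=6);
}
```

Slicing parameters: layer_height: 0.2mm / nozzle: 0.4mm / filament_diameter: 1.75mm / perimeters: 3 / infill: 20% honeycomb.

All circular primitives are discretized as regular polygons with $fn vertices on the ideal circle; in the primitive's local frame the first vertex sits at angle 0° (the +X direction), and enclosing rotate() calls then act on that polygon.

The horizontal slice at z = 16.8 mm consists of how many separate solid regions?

At z = 16.8 mm: the cube (footprint 12.5×12) is included at this height; the cube at (3, 16) is present — its section is the full 8×11.5 rectangle; the 12.5×11.5 cube at (-2, 0) contributes its full rectangle; the cylinder at (4.5, 11): section is a regular 6-gon, circumradius r=7.5; Subtracting the remaining from the first: starting from the 12.5×12 cube, the 8×11.5 cube at (3, 16) misses the remaining region (no effect); the 12.5×11.5 cube at (-2, 0) partially overlaps it — only the 120.75 mm² overlap (of its 143.75 mm²) is removed, clipping the outline; the r=7.5 cylinder at (4.5, 11) partially overlaps it — only the 8.41 mm² overlap (of its 146.14 mm²) is removed, clipping the outline — 1 connected region. The result has 1 disconnected region.

1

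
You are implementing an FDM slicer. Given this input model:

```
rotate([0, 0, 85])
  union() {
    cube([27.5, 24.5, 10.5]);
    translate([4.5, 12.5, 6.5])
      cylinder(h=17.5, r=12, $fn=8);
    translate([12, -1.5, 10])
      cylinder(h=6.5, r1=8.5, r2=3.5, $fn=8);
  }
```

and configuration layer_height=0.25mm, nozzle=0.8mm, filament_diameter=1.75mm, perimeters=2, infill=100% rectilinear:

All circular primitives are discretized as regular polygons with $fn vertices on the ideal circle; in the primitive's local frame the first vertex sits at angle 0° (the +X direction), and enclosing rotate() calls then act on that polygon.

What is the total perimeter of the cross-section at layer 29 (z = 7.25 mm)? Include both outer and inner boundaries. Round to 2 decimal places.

At z = 7.25 mm: the 27.5×24.5 cube contributes its full rectangle (perimeter 104.00 mm); the r=12 cylinder at (4.5, 12.5) contributes a regular 8-gon of circumradius 12 (perimeter = 2·8·12.000·sin(180°/8) = 73.48 mm); the cone at (12, -1.5) is not intersected at this z (z outside [10, 16.5]); Combining (union): the regions partially overlap (shared area 303.26 mm²), so the edge portions inside another operand are dropped and the merged outline is re-measured after clipping — boundary = 110.72 mm; (rotated 85° about Z; rotation is an isometry so areas/perimeters/island counts are preserved). Overall, the cross-section is a single solid region. Total boundary length (outer) = 110.72 mm.

110.72 mm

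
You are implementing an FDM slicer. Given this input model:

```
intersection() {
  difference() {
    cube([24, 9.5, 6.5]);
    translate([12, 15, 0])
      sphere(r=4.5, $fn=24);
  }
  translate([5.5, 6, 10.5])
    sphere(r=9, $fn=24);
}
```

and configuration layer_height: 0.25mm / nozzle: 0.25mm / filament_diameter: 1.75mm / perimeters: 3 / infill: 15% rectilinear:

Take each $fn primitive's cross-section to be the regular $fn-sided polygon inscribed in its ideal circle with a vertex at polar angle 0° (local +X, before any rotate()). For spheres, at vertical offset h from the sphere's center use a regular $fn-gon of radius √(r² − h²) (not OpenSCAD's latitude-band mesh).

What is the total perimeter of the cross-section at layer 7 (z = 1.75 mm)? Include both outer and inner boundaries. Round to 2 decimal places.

At z = 1.75 mm: the cube is present — its section is the full 24×9.5 rectangle (perimeter 67.00 mm); the r=4.5 sphere at (12, 15) contributes a regular 24-gon of circumradius √(4.5²−1.75²) = 4.146 (perimeter = 2·24·4.146·sin(180°/24) = 25.97 mm); Subtracting the remaining from the first: starting from the 24×9.5 cube, the r=4.5 sphere at (12, 15) misses the remaining region (no effect) — boundary = 67.00 mm; the sphere at (5.5, 6): section is a regular 24-gon, circumradius = √(r²−h²) = √(9²−8.75²) = 2.107 (perimeter = 2·24·2.107·sin(180°/24) = 13.20 mm); Taking the intersection: the r=9 sphere at (5.5, 6) lies inside that combined region, so the common part is the r=9 sphere at (5.5, 6) itself — boundary = 13.20 mm. Overall, the cross-section is a single solid region. Total boundary length (outer) = 13.20 mm.

13.20 mm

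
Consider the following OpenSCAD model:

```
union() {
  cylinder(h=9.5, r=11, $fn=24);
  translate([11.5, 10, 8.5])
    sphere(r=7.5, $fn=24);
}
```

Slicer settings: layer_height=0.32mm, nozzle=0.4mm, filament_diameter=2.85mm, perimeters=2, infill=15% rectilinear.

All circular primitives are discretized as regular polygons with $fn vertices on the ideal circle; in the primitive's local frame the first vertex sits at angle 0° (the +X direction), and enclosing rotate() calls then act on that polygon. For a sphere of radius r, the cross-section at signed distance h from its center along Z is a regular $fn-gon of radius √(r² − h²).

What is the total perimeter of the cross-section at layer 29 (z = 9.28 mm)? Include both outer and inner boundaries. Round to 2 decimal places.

At z = 9.28 mm: the r=11 cylinder contributes a regular 24-gon of circumradius 11 (perimeter = 2·24·11.000·sin(180°/24) = 68.92 mm); the sphere at (11.5, 10): section is a regular 24-gon, circumradius = √(r²−h²) = √(7.5²−0.78²) = 7.459 (perimeter = 2·24·7.459·sin(180°/24) = 46.73 mm); Combining (union): the regions partially overlap (shared area 21.13 mm²), so the edge portions inside another operand are dropped and the merged outline is re-measured after clipping — boundary = 94.33 mm. Overall, the cross-section is a single solid region. Total boundary length (outer) = 94.33 mm.

94.33 mm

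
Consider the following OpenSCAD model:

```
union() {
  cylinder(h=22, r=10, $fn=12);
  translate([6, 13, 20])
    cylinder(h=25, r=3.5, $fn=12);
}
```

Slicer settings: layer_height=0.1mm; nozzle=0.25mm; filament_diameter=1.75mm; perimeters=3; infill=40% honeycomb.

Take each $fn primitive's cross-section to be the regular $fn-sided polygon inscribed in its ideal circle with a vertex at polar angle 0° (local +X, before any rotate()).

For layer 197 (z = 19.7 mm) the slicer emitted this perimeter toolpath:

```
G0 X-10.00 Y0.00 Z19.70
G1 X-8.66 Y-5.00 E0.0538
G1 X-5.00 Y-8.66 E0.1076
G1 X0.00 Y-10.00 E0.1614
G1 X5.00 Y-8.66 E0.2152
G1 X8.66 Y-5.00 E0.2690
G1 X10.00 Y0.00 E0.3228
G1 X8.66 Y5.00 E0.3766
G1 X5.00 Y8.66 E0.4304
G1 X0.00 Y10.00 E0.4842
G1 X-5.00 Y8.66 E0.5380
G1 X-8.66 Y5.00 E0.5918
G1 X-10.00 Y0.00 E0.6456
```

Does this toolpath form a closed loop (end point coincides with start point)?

yes

Start point (G0): (-10.00, 0.00). End point (last G1): the path returns to the start — closed.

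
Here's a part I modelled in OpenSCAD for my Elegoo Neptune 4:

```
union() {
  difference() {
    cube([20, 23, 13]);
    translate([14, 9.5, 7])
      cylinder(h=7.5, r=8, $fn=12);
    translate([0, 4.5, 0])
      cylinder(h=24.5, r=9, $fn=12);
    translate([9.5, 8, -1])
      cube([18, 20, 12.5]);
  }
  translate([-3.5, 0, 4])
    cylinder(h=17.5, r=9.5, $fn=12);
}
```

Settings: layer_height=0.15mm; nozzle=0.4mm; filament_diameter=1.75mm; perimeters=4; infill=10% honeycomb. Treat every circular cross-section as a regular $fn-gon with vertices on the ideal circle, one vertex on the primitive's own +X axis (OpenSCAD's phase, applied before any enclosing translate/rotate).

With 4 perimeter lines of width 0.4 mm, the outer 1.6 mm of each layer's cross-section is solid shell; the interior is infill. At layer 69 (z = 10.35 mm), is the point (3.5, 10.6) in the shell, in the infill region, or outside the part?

At z = 10.35 mm: the cube is present — its section is the full 20×23 rectangle; the r=8 cylinder at (14, 9.5) contributes a regular 12-gon of circumradius 8; the r=9 cylinder at (0, 4.5) contributes a regular 12-gon of circumradius 9; the cube at (9.5, 8) is present — its section is the full 18×20 rectangle; After the difference (first − rest): starting from the 20×23 cube, the r=8 cylinder at (14, 9.5) partially overlaps it — only the 179.43 mm² overlap (of its 192.00 mm²) is removed, clipping the outline; the r=9 cylinder at (0, 4.5) partially overlaps it — only the 89.69 mm² overlap (of its 243.00 mm²) is removed, clipping the outline; the 18×20 cube at (9.5, 8) partially overlaps it — only the 66.84 mm² overlap (of its 360.00 mm²) is removed, clipping the outline — 2 connected regions; the cylinder at (-3.5, 0): section is a regular 12-gon, circumradius r=9.5; Taking the union: the 2 present regions are separate (no shared area or edge), so areas and boundary lengths simply add and each stays a separate island — 3 connected regions. Overall, the cross-section has 3 separate islands. The nearest boundary edge runs (4.50, 12.29)→(0.00, 13.50); distance from the point to it = 1.90 mm. The point is not inside any of the regions above, so it lies outside the cross-section (1.90 mm from the nearest boundary).

outside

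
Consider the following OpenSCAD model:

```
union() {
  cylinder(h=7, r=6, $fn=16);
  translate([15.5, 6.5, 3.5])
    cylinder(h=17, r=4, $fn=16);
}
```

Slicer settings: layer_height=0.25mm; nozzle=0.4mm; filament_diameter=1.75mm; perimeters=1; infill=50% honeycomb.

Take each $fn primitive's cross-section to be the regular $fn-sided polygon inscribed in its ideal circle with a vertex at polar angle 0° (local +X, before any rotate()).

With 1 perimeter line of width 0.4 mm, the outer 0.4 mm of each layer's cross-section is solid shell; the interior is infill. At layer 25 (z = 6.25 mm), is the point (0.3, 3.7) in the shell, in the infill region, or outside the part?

infill

At z = 6.25 mm: the r=6 cylinder gives a regular 16-gon of circumradius 6 (constant along its height); the r=4 cylinder at (15.5, 6.5) contributes a regular 16-gon of circumradius 4; Merging all regions: the 2 present regions are separate (no shared area or edge), so areas and boundary lengths simply add and each stays a separate island — 2 connected regions. Overall, the cross-section has 2 separate islands. The nearest boundary edge runs (0.00, 6.00)→(2.30, 5.54); distance from the point to it = 2.20 mm. (Shell/infill is judged within the island containing the point — the largest one.) The point is inside the cross-section and 2.20 mm from the nearest boundary — more than the 0.4 mm shell width (1 × 0.4), so it's in the infill interior.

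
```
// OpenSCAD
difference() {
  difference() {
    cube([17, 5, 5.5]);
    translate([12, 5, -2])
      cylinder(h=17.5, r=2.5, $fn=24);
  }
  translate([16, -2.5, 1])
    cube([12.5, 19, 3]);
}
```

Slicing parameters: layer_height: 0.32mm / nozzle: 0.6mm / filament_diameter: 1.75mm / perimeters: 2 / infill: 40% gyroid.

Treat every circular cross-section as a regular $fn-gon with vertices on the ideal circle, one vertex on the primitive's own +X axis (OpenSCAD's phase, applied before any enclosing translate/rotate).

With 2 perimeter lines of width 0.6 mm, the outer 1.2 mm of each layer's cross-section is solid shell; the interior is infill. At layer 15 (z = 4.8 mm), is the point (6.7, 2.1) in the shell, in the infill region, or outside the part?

At z = 4.8 mm: the cube is present — its section is the full 17×5 rectangle; the r=2.5 cylinder at (12, 5) gives a regular 24-gon of circumradius 2.5 (constant along its height); Subtracting the remaining from the first: starting from the 17×5 cube, the r=2.5 cylinder at (12, 5) partially overlaps it — only the 9.71 mm² overlap (of its 19.41 mm²) is removed, clipping the outline — 1 connected region; the cube at (16, -2.5) does not reach this height (z outside [1, 4]); Taking the first minus the rest: none of the subtracted shapes is present at this height, so that combined region is unchanged — 1 connected region. Overall, the cross-section is a single solid region. The nearest boundary edge runs (17.00, 0.00)→(0.00, 0.00); distance from the point to it = 2.10 mm. The point is inside the cross-section and 2.10 mm from the nearest boundary — more than the 1.2 mm shell width (2 × 0.6), so it's in the infill interior.

infill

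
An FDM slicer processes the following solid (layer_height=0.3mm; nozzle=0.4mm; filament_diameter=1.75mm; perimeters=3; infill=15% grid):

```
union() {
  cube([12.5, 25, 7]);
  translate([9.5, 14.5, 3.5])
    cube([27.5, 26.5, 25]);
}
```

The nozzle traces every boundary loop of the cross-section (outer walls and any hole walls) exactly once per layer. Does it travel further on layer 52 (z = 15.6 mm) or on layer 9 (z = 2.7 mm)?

layer 52 (z = 15.6 mm)

Layer 52 (z = 15.6): the cube is not intersected at this z (z outside [0, 7]); the cube at (9.5, 14.5) (footprint 27.5×26.5) is included at this height (perimeter 108.00 mm); Merging all regions: only the 27.5×26.5 cube at (9.5, 14.5) is present, so the union is just that shape — boundary = 108.00 mm. So its perimeter = 108.00 mm. Layer 9 (z = 2.7): the cube is present — its section is the full 12.5×25 rectangle (perimeter 75.00 mm); the cube at (9.5, 14.5) is absent (z outside [3.5, 28.5]); Combining (union): only the 12.5×25 cube is present, so the union is just that shape — boundary = 75.00 mm. So its perimeter = 75.00 mm. Layer 52 is larger (108.00 vs 75.00 mm).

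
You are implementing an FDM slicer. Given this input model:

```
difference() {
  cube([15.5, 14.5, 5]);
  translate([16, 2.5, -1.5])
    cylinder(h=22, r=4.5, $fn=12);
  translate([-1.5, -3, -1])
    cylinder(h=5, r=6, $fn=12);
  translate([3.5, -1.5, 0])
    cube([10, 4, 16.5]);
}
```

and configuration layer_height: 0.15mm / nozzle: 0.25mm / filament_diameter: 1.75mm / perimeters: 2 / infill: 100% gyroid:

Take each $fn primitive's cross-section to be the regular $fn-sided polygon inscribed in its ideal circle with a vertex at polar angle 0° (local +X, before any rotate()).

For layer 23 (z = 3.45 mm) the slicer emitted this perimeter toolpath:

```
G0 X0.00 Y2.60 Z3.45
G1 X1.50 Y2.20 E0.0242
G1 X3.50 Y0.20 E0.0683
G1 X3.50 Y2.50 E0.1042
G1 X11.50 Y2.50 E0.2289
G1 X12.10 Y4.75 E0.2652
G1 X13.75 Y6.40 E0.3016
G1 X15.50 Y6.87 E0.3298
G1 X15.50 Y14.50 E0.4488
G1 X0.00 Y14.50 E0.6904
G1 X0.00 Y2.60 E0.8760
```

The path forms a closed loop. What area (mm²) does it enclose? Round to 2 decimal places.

175.76 mm²

Apply the shoelace formula to the sequence of (X, Y) vertices; enclosed area = 175.76 mm².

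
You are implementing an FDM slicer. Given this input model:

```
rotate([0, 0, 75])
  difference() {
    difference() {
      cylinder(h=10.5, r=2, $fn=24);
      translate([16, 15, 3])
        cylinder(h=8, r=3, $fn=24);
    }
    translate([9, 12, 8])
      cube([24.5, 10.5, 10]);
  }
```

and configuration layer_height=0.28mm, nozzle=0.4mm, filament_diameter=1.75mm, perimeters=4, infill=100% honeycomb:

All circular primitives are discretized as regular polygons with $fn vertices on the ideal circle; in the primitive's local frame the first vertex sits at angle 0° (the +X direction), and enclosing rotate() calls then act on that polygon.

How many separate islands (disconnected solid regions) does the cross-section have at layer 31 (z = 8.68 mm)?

At z = 8.68 mm: the r=2 cylinder contributes a regular 24-gon of circumradius 2; the r=3 cylinder at (16, 15) gives a regular 24-gon of circumradius 3 (constant along its height); After the difference (first − rest): starting from the r=2 cylinder, the r=3 cylinder at (16, 15) misses the remaining region (no effect) — 1 connected region; the 24.5×10.5 cube at (9, 12) contributes its full rectangle; After the difference (first − rest): starting from the result so far, the 24.5×10.5 cube at (9, 12) misses the remaining region (no effect) — 1 connected region; (whole slice rotated 75° about Z — lengths, areas and connectivity unchanged). Overall, the cross-section is a single solid region. Island count = 1.

1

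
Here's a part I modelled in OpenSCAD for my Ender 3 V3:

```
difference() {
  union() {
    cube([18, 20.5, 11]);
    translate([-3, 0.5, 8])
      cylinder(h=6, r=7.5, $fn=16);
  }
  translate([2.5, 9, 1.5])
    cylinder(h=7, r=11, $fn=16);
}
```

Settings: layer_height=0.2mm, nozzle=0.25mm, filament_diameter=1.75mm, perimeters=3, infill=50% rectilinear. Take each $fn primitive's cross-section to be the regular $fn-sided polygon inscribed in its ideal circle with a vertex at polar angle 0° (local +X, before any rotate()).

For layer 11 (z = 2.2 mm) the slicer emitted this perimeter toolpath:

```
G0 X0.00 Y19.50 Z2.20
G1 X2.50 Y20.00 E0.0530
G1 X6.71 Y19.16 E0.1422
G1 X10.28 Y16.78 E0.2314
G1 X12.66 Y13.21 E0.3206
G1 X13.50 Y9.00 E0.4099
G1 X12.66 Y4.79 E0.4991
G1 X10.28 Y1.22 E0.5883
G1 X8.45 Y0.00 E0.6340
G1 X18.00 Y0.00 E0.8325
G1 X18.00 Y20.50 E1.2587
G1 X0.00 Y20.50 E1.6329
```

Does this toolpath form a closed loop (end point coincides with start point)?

Start point (G0): (0.00, 19.50). End point (last G1): the path does not return to the start — open.

no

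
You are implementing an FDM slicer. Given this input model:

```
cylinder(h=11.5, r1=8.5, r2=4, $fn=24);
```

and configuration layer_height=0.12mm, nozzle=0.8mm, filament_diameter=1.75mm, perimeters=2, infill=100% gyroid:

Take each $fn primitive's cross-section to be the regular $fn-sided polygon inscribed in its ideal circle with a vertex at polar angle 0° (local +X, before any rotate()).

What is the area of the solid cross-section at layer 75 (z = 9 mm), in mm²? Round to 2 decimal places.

At z = 9 mm: the cone (r1=8.5→r2=4) has section circumradius 4.978 here — a regular 24-gon (area = (24/2)·4.978²·sin(360°/24) = 76.97 mm²). Overall, the cross-section is a single solid region. Net area = 76.97 mm².

76.97 mm²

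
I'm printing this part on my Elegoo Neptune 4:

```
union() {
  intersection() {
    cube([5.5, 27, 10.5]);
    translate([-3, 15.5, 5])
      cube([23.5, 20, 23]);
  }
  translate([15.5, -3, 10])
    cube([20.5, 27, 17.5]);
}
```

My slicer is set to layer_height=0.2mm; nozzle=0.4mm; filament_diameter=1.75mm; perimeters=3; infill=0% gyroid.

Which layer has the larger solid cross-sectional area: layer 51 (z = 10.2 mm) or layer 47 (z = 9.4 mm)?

layer 51 (z = 10.2 mm)

Layer 51 (z = 10.2): the 5.5×27 cube contributes its full rectangle (area 148.50 mm²); the 23.5×20 cube at (-3, 15.5) contributes its full rectangle (area 470.00 mm²); Taking the intersection: the 23.5×20 cube at (-3, 15.5) partially overlaps the 5.5×27 cube; clipping to the common part keeps 63.25 mm² — area = 63.25 mm²; the 20.5×27 cube at (15.5, -3) contributes its full rectangle (area 553.50 mm²); Taking the union: the 2 present regions are separate (no shared area or edge), so areas and boundary lengths simply add and each stays a separate island — area = 616.75 mm². So its area = 616.75 mm². Layer 47 (z = 9.4): the 5.5×27 cube contributes its full rectangle (area 148.50 mm²); the cube at (-3, 15.5) is present — its section is the full 23.5×20 rectangle (area 470.00 mm²); Taking the intersection: the 23.5×20 cube at (-3, 15.5) partially overlaps the 5.5×27 cube; clipping to the common part keeps 63.25 mm² — area = 63.25 mm²; the cube at (15.5, -3) does not reach this height (z outside [10, 27.5]); Taking the union: only the result so far is present, so the union is just that shape — area = 63.25 mm². So its area = 63.25 mm². Layer 51 is larger (616.75 vs 63.25 mm²).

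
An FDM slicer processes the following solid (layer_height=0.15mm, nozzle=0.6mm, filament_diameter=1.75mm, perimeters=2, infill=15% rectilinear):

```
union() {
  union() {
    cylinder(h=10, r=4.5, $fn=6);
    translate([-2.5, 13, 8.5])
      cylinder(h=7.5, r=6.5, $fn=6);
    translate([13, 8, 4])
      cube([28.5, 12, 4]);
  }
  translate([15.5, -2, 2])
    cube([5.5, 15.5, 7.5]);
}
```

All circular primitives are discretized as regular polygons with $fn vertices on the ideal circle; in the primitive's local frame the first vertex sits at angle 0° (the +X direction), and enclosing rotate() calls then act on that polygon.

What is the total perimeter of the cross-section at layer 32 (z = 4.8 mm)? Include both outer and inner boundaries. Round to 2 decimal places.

At z = 4.8 mm: the r=4.5 cylinder gives a regular 6-gon of circumradius 4.5 (constant along its height) (perimeter = 2·6·4.500·sin(180°/6) = 27.00 mm); the cylinder at (-2.5, 13) is not intersected at this z (z outside [8.5, 16]); the cube at (13, 8) (footprint 28.5×12) is included at this height (perimeter 81.00 mm); Merging all regions: the 2 present regions are separate (no shared area or edge), so areas and boundary lengths simply add and each stays a separate island — boundary = 108.00 mm; the 5.5×15.5 cube at (15.5, -2) contributes its full rectangle (perimeter 42.00 mm); Taking the union: the regions partially overlap (shared area 30.25 mm²), so the edge portions inside another operand are dropped and the merged outline is re-measured after clipping — boundary = 128.00 mm. Overall, the cross-section has 2 separate islands. Total boundary length (outer) = 128.00 mm.

128.00 mm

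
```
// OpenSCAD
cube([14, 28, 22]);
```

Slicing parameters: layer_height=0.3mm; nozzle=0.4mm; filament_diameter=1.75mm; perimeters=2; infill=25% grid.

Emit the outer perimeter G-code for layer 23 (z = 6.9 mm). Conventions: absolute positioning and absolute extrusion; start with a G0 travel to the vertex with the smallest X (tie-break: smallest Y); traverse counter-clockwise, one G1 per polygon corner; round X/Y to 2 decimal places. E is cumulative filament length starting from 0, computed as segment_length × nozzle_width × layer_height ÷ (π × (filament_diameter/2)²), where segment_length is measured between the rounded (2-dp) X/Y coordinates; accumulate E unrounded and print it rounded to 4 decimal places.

G0 X0.00 Y0.00 Z6.90
G1 X14.00 Y0.00 E0.6985
G1 X14.00 Y28.00 E2.0954
G1 X0.00 Y28.00 E2.7939
G1 X0.00 Y0.00 E4.1908

At z = 6.9 mm: the 14×28 cube contributes its full rectangle. The outline is a single polygon with 4 vertices. Extrusion per mm of travel: 0.4 × 0.3 / (π × 0.875²) = 0.049890. Accumulating E over each segment gives final E = 4.1908.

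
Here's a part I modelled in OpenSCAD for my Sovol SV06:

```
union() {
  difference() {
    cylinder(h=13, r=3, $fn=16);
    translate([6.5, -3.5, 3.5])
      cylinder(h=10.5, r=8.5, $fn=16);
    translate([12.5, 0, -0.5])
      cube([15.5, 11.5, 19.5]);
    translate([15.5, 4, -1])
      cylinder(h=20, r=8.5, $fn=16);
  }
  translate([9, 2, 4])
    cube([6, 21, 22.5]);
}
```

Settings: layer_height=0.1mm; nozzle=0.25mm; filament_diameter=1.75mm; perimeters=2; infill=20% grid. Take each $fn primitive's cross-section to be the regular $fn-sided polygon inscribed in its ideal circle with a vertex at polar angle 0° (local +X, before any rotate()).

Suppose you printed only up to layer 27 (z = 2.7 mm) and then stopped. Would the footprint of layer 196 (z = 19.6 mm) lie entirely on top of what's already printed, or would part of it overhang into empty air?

Compare the two slices. At z = 2.7: the r=3 cylinder gives a regular 16-gon of circumradius 3 (constant along its height) (area = (16/2)·3.000²·sin(360°/16) = 27.55 mm²); the cylinder at (6.5, -3.5) is not intersected at this z (z outside [3.5, 14]); the 15.5×11.5 cube at (12.5, 0) contributes its full rectangle (area 178.25 mm²); the r=8.5 cylinder at (15.5, 4) gives a regular 16-gon of circumradius 8.5 (constant along its height) (area = (16/2)·8.500²·sin(360°/16) = 221.19 mm²); Taking the first minus the rest: starting from the r=3 cylinder (27.55 mm²), the 15.5×11.5 cube at (12.5, 0) misses the remaining region (no effect); the r=8.5 cylinder at (15.5, 4) misses the remaining region (no effect) — area = 27.55 mm²; the cube at (9, 2) is absent (z outside [4, 26.5]); Taking the union: only the result so far is present, so the union is just that shape — area = 27.55 mm². At z = 19.6: the cylinder does not reach this height (z outside [0, 13]); the cylinder at (6.5, -3.5) is absent (z outside [3.5, 14]); the cube at (12.5, 0) is not intersected at this z (z outside [-0.5, 19]); the cylinder at (15.5, 4) does not reach this height (z outside [-1, 19]); Taking the first minus the rest: the first operand is absent here, so nothing remains; the cube at (9, 2) is present — its section is the full 6×21 rectangle (area 126.00 mm²); Taking the union: only the 6×21 cube at (9, 2) is present, so the union is just that shape — area = 126.00 mm². Checking containment: at z = 19.6 the cross-section extends beyond the z = 2.7 cross-section by about 126.00 mm².

part overhangs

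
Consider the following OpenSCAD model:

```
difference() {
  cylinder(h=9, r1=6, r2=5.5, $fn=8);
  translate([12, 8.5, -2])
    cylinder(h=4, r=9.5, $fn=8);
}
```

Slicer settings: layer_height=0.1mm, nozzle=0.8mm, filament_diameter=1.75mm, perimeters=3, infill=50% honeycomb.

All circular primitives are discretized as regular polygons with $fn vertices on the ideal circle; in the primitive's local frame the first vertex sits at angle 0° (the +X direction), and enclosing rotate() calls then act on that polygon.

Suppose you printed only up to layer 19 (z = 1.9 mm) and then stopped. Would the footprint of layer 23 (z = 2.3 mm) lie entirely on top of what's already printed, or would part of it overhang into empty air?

entirely on top

Compare the two slices. At z = 1.9: the cone contributes a regular 8-gon of circumradius 5.894 (interpolated between r1=6 and r2=5.5 at t=0.211) (area = (8/2)·5.894²·sin(360°/8) = 98.27 mm²); the r=9.5 cylinder at (12, 8.5) contributes a regular 8-gon of circumradius 9.5 (area = (8/2)·9.500²·sin(360°/8) = 255.27 mm²); Subtracting the remaining from the first: starting from the cone (98.27 mm²), the r=9.5 cylinder at (12, 8.5) misses the remaining region (no effect) — area = 98.27 mm². At z = 2.3: the cone contributes a regular 8-gon of circumradius 5.872 (interpolated between r1=6 and r2=5.5 at t=0.256) (area = (8/2)·5.872²·sin(360°/8) = 97.53 mm²); the cylinder at (12, 8.5) is absent (z outside [-2, 2]); Taking the first minus the rest: none of the subtracted shapes is present at this height, so the cone is unchanged — area = 97.53 mm². Checking containment: the cross-section at z = 2.3 is a subset of the cross-section at z = 1.9.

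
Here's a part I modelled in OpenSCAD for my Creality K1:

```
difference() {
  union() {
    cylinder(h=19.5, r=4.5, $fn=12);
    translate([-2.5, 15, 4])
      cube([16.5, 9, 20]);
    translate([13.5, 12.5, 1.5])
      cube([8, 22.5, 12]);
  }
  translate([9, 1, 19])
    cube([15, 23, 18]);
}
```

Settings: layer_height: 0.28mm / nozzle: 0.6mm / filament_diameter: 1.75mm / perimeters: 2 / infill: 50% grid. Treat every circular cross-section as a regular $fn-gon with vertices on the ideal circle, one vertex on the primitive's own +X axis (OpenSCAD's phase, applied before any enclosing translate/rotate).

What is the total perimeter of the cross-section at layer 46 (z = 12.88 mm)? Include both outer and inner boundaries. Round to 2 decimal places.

At z = 12.88 mm: the cylinder: section is a regular 12-gon, circumradius r=4.5 (perimeter = 2·12·4.500·sin(180°/12) = 27.95 mm); the 16.5×9 cube at (-2.5, 15) contributes its full rectangle (perimeter 51.00 mm); the cube at (13.5, 12.5) is present — its section is the full 8×22.5 rectangle (perimeter 61.00 mm); Combining (union): the regions partially overlap (shared area 4.50 mm²), so the edge portions inside another operand are dropped and the merged outline is re-measured after clipping — boundary = 120.95 mm; the cube at (9, 1) is absent (z outside [19, 37]); Taking the first minus the rest: none of the subtracted shapes is present at this height, so the result so far is unchanged — boundary = 120.95 mm. Overall, the cross-section has 2 separate islands. Total boundary length (outer) = 120.95 mm.

120.95 mm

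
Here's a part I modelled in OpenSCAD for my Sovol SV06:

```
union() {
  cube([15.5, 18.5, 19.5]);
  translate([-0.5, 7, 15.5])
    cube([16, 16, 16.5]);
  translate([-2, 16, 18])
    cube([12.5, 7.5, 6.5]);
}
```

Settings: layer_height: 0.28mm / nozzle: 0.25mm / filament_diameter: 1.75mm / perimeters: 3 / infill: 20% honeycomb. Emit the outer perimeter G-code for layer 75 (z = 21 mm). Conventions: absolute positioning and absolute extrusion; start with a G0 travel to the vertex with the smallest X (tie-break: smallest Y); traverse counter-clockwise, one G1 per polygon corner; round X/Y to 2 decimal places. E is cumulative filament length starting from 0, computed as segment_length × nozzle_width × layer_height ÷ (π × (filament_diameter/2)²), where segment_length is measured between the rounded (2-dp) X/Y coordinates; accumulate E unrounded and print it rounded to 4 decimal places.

G0 X-2.00 Y16.00 Z21.00
G1 X-0.50 Y16.00 E0.0437
G1 X-0.50 Y7.00 E0.3056
G1 X15.50 Y7.00 E0.7712
G1 X15.50 Y23.00 E1.2369
G1 X10.50 Y23.00 E1.3824
G1 X10.50 Y23.50 E1.3969
G1 X-2.00 Y23.50 E1.7607
G1 X-2.00 Y16.00 E1.9790

At z = 21 mm: the cube is absent (z outside [0, 19.5]); the cube at (-0.5, 7) (footprint 16×16) is included at this height; the cube at (-2, 16) (footprint 12.5×7.5) is included at this height; Merging all regions: the regions partially overlap (shared area 77.00 mm²), so overlapping operands fuse into one piece — 1 connected region. The outline is a single polygon with 8 vertices. Extrusion per mm of travel: 0.25 × 0.28 / (π × 0.875²) = 0.029103. Accumulating E over each segment gives final E = 1.9790.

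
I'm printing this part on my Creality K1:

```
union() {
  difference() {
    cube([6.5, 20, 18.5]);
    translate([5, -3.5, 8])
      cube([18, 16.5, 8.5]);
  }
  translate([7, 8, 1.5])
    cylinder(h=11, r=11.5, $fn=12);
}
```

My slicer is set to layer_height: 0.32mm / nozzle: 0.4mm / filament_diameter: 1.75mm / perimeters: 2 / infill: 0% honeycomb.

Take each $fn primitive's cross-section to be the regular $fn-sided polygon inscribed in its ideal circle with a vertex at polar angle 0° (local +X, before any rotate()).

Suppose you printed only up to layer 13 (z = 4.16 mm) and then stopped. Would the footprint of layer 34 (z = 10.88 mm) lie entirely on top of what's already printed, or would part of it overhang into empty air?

Compare the two slices. At z = 4.16: the 6.5×20 cube contributes its full rectangle (area 130.00 mm²); the cube at (5, -3.5) does not reach this height (z outside [8, 16.5]); Subtracting the remaining from the first: none of the subtracted shapes is present at this height, so the 6.5×20 cube is unchanged — area = 130.00 mm²; the r=11.5 cylinder at (7, 8) gives a regular 12-gon of circumradius 11.5 (constant along its height) (area = (12/2)·11.500²·sin(360°/12) = 396.75 mm²); Taking the union: the regions partially overlap — summed areas 526.75 mm² minus the doubly-counted overlap 119.65 mm² gives 407.10 mm² — area = 407.10 mm². At z = 10.88: the 6.5×20 cube contributes its full rectangle (area 130.00 mm²); the cube at (5, -3.5) (footprint 18×16.5) is included at this height (area 297.00 mm²); After the difference (first − rest): starting from the 6.5×20 cube (130.00 mm²), the 18×16.5 cube at (5, -3.5) partially overlaps it — only the 19.50 mm² overlap (of its 297.00 mm²) is removed, clipping the outline — area = 110.50 mm²; the r=11.5 cylinder at (7, 8) contributes a regular 12-gon of circumradius 11.5 (area = (12/2)·11.500²·sin(360°/12) = 396.75 mm²); Combining (union): the regions partially overlap — summed areas 507.25 mm² minus the doubly-counted overlap 100.15 mm² gives 407.10 mm² — area = 407.10 mm². Checking containment: the cross-section at z = 10.88 is a subset of the cross-section at z = 4.16.

entirely on top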